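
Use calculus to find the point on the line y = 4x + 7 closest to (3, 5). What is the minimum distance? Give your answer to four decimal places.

Minimize D(x)^2 = (x - 3)^2 + (4x + 2)^2.
d/dx[D^2] = 2(x - 3) + 2·4·(4x + 2) = 0 ⇒ x = -5/17.
Then y = 99/17 and the distance is √(196/17) ≈ 3.3955.

3.3955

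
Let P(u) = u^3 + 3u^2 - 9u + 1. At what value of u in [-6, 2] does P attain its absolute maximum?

P'(u) = 3u^2 + 6u - 9, which vanishes at u = -3 and u = 1.
Compare values at every candidate in [-6, 2]: P(-6) = -53,  P(-3) = 28,  P(1) = -4,  P(2) = 3.
The maximum over the interval is 28, attained at u = -3.

-3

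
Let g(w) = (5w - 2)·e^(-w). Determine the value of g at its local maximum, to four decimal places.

Differentiating with the product rule gives g'(w) = (-5w + 7)·e^(-w). Since e^(-w) > 0, the only critical point is w = 7/5.
g''(7/5) has the same sign as -5 < 0, so this is a local maximum.
g(7/5) = (5)·e^(-7/5) ≈ 1.2330.

1.2330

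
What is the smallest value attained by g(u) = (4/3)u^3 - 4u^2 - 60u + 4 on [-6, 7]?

-688/3

The derivative is 4u^2 - 8u - 60, which vanishes at u = -3 and u = 5.
Compare values at every candidate in [-6, 7]: g(-6) = -68, g(-3) = 112, g(5) = -688/3, g(7) = -464/3.
So the minimum is g(5) = -688/3.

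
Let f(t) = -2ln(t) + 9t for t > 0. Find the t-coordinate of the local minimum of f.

2/9

f'(t) = -2/t + 9 = 0 gives t = 2/9.
f''(t) = 2/t², which is positive for t > 0, so this is a local minimum.
f(2/9) = -2·ln(2/9) + 2 ≈ 5.0082.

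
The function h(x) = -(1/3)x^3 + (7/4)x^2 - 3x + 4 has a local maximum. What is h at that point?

7/3

Critical points: h'(x) = -x^2 + (7/2)x - 3 vanishes at x = 3/2, 2.
h''(x) = -2x + 7/2. h''(3/2) = 1/2 > 0 ⇒ local minimum; h''(2) = -1/2 < 0 ⇒ local maximum.
Thus h has its local maximum at x = 2, with value 7/3.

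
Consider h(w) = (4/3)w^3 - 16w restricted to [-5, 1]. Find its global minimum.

-260/3

The derivative is 4w^2 - 16, whose only zero in [-5, 1] is w = -2.
Candidates: h(-5) = -260/3,  h(-2) = 64/3,  h(1) = -44/3.
Hence the absolute minimum is -260/3 at w = -5.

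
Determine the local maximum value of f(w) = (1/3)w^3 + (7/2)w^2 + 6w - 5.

13

f'(w) = w^2 + 7w + 6. Setting f'(w) = 0 gives w ∈ {-6, -1}.
Since f''(w) = 2w + 7, we get f''(-6) = -5 < 0 ⇒ local maximum; f''(-1) = 5 > 0 ⇒ local minimum.
So the local maximum value is f(-6) = 13.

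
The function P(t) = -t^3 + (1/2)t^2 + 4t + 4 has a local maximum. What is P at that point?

Critical points: P'(t) = -3t^2 + t + 4 vanishes at t = -1, 4/3.
Since P''(t) = -6t + 1, we get P''(-1) = 7 > 0 ⇒ local minimum; P''(4/3) = -7 < 0 ⇒ local maximum.
The local maximum is P(4/3) = 212/27.

212/27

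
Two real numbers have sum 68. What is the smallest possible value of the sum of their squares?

2312

With a + b = 68, a^2 + b^2 = a^2 + (68 − a)^2.
The derivative 2a − 2(68 − a) = 4a − 136 vanishes at a = 34; second derivative 4 > 0, a minimum.
The minimum is 2·(34)^2 = 2312.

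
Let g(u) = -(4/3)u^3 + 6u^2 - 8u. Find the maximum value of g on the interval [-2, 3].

g'(u) = -4u^2 + 12u - 8, which vanishes at u = 1 and u = 2.
Evaluating at the critical points and endpoints: g(-2) = 152/3, g(1) = -10/3, g(2) = -8/3, g(3) = -6.
So the maximum is g(-2) = 152/3.

152/3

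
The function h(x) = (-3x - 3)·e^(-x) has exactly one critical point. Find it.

Differentiating with the product rule gives h'(x) = (3x)·e^(-x). Since e^(-x) > 0, the only critical point is x = 0.
h''(0) has the same sign as 3 > 0, so this is a local minimum.
h(0) = (-3)·e^(0) ≈ -3.0000.

0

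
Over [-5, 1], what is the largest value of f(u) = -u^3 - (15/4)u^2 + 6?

f'(u) = -3u^2 - (15/2)u, which vanishes at u = -5/2 and u = 0.
Compare values at every candidate in [-5, 1]: f(-5) = 149/4, f(-5/2) = -29/16, f(0) = 6, f(1) = 5/4.
So the maximum is f(-5) = 149/4.

149/4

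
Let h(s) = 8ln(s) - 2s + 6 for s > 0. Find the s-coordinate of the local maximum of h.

4

h'(s) = 8/s − 2 = 0 gives s = 4.
h''(s) = -8/s², which is negative for s > 0, so this is a local maximum.
h(4) = 8·ln(4) - 8 + 6 ≈ 9.0904.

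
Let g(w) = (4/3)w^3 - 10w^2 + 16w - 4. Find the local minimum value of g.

g'(w) = 4w^2 - 20w + 16. Setting g'(w) = 0 gives w ∈ {1, 4}.
g''(w) = 8w - 20. g''(1) = -12 < 0 ⇒ local maximum; g''(4) = 12 > 0 ⇒ local minimum.
Thus g has its local minimum at w = 4, with value -44/3.

-44/3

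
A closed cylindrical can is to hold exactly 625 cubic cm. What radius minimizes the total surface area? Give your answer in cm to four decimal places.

4.6334

With radius r and height h, πr²h = 625 so h = 625/(πr²), and S(r) = 2πr² + 2πrh = 2πr² + 2·625/r.
S'(r) = 4πr − 2·625/r² = 0 ⇒ r³ = 625/(2π), so r ≈ 4.6334 and h = 2r ≈ 9.2668.
S''(r) = 4π + 4·625/r³ > 0, so this is the minimum; S ≈ 404.6702.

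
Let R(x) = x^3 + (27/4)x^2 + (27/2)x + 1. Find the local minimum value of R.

-119/16

Critical points: R'(x) = 3x^2 + (27/2)x + 27/2 vanishes at x = -3, -3/2.
Since R''(x) = 6x + 27/2, we get R''(-3) = -9/2 < 0 ⇒ local maximum; R''(-3/2) = 9/2 > 0 ⇒ local minimum.
The local minimum is R(-3/2) = -119/16.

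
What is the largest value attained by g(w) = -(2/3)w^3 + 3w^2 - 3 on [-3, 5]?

Differentiating, g'(w) = -2w^2 + 6w; which vanishes at w = 0 and w = 3.
Compare values at every candidate in [-3, 5]: g(-3) = 42; g(0) = -3; g(3) = 6; g(5) = -34/3.
Hence the absolute maximum is 42 at w = -3.

42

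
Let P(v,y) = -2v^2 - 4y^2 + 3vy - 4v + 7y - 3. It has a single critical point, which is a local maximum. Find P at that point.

9/23

∂P/∂v = -4v + 3y - 4 = 0 and ∂P/∂y = 3v - 8y + 7 = 0, so (v, y) = (-11/23, 16/23).
The Hessian has P_{vv} = -4, P_{yy} = -8, P_{vy} = 3, giving D = 23 > 0 with P_{vv} < 0, so the point is a local maximum.
P(-11/23, 16/23) = 9/23.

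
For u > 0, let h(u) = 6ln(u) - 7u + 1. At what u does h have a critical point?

6/7

h'(u) = 6/u − 7 = 0 gives u = 6/7.
h''(u) = -6/u², which is negative for u > 0, so this is a local maximum.
h(6/7) = 6·ln(6/7) - 6 + 1 ≈ -5.9249.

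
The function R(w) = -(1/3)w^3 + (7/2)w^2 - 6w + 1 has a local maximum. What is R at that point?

19

Critical points: R'(w) = -w^2 + 7w - 6 vanishes at w = 1, 6.
Second-derivative test with R''(w) = -2w + 7: R''(1) = 5 > 0 ⇒ local minimum; R''(6) = -5 < 0 ⇒ local maximum.
Thus R has its local maximum at w = 6, with value 19.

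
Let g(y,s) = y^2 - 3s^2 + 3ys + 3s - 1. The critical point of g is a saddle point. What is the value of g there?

-4/7

∂g/∂y = 2y + 3s = 0 and ∂g/∂s = 3y - 6s + 3 = 0, so (y, s) = (-3/7, 2/7).
The Hessian has g_{yy} = 2, g_{ss} = -6, g_{ys} = 3, giving D = -21 < 0, so the point is a saddle point.
g(-3/7, 2/7) = -4/7.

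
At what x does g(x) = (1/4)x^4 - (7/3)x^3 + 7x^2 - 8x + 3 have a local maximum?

2

g'(x) = x^3 - 7x^2 + 14x - 8 = 0 at x = 1, 2, 4.
Since g''(x) = 3x^2 - 14x + 14, we get g''(1) = 3 > 0 ⇒ local minimum; g''(2) = -2 < 0 ⇒ local maximum; g''(4) = 6 > 0 ⇒ local minimum.
Thus g has its local maximum at x = 2, with value 1/3.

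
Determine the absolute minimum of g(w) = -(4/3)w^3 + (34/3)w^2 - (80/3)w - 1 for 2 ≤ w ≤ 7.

-269/3

The derivative is -4w^2 + (68/3)w - 80/3, whose only zero in [2, 7] is w = 4.
Candidates: g(2) = -59/3,  g(4) = -35/3,  g(7) = -269/3.
The minimum over the interval is -269/3, attained at w = 7.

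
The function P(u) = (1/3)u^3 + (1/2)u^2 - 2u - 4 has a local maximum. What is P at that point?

P'(u) = u^2 + u - 2. Setting P'(u) = 0 gives u ∈ {-2, 1}.
Since P''(u) = 2u + 1, we get P''(-2) = -3 < 0 ⇒ local maximum; P''(1) = 3 > 0 ⇒ local minimum.
So the local maximum value is P(-2) = -2/3.

-2/3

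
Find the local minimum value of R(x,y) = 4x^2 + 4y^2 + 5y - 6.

-121/16

∂R/∂x = 8x = 0 and ∂R/∂y = 8y + 5 = 0, so (x, y) = (0, -5/8).
The Hessian has R_{xx} = 8, R_{yy} = 8, R_{xy} = 0, giving D = 64 > 0 with R_{xx} > 0, so the point is a local minimum.
R(0, -5/8) = -121/16.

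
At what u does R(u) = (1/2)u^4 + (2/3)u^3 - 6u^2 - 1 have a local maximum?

0

Critical points: R'(u) = 2u^3 + 2u^2 - 12u vanishes at u = -3, 0, 2.
Second-derivative test with R''(u) = 6u^2 + 4u - 12: R''(-3) = 30 > 0 ⇒ local minimum; R''(0) = -12 < 0 ⇒ local maximum; R''(2) = 20 > 0 ⇒ local minimum.
Thus R has its local maximum at u = 0, with value -1.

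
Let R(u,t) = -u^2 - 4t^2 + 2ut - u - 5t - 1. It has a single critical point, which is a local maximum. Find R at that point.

∂R/∂u = -2u + 2t - 1 = 0 and ∂R/∂t = 2u - 8t - 5 = 0, so (u, t) = (-3/2, -1).
The Hessian has R_{uu} = -2, R_{tt} = -8, R_{ut} = 2, giving D = 12 > 0 with R_{uu} < 0, so the point is a local maximum.
R(-3/2, -1) = 9/4.

9/4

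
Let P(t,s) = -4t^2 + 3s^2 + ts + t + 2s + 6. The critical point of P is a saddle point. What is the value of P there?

∂P/∂t = -8t + s + 1 = 0 and ∂P/∂s = t + 6s + 2 = 0, so (t, s) = (4/49, -17/49).
The Hessian has P_{tt} = -8, P_{ss} = 6, P_{ts} = 1, giving D = -49 < 0, so the point is a saddle point.
P(4/49, -17/49) = 279/49.

279/49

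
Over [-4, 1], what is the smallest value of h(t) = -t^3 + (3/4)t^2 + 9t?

The derivative is -3t^2 + (3/2)t + 9, whose only zero in [-4, 1] is t = -3/2.
Evaluating at the critical points and endpoints: h(-4) = 40,  h(-3/2) = -135/16,  h(1) = 35/4.
The minimum over the interval is -135/16, attained at t = -3/2.

-135/16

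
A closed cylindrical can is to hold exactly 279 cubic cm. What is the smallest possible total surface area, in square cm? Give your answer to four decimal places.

With radius r and height h, πr²h = 279 so h = 279/(πr²), and S(r) = 2πr² + 2πrh = 2πr² + 2·279/r.
S'(r) = 4πr − 2·279/r² = 0 ⇒ r³ = 279/(2π), so r ≈ 3.5411 and h = 2r ≈ 7.0823.
S''(r) = 4π + 4·279/r³ > 0, so this is the minimum; S ≈ 236.3655.

236.3655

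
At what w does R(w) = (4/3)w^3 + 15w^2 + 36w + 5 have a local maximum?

-6

R'(w) = 4w^2 + 30w + 36 = 0 at w = -6, -3/2.
Second-derivative test with R''(w) = 8w + 30: R''(-6) = -18 < 0 ⇒ local maximum; R''(-3/2) = 18 > 0 ⇒ local minimum.
Thus R has its local maximum at w = -6, with value 41.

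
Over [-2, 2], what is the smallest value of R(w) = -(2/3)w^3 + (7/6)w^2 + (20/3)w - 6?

R'(w) = -2w^2 + (7/3)w + 20/3, whose only zero in [-2, 2] is w = -4/3.
Candidates: R(-2) = -28/3,  R(-4/3) = -910/81,  R(2) = 20/3.
Hence the absolute minimum is -910/81 at w = -4/3.

-910/81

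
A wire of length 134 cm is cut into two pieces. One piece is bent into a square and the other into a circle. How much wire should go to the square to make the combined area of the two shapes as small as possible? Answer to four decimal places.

Let x be the length used for the square. Square side x/4; circle radius (134−x)/(2π).
A(x) = (x/4)² + π·((134−x)/(2π))² = x²/16 + (134−x)²/(4π) for 0 ≤ x ≤ 134. A'(x) = x/8 − (134−x)/(2π) = 0 gives x = 4·134/(π+4) ≈ 75.0533.
A'' = 1/8 + 1/(2π) > 0, so this gives the minimum combined area; x ≈ 75.0533 cm to the square.

75.0533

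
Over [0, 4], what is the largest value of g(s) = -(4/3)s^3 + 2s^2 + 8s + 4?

52/3

The derivative is -4s^2 + 4s + 8, whose only zero in [0, 4] is s = 2.
Compare values at every candidate in [0, 4]: g(0) = 4, g(2) = 52/3, g(4) = -52/3.
Hence the absolute maximum is 52/3 at s = 2.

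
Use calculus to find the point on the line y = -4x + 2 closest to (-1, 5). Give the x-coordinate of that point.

Minimize D(x)^2 = (x + 1)^2 + (-4x - 3)^2.
d/dx[D^2] = 2(x + 1) + 2·(-4)·(-4x - 3) = 0 ⇒ x = -13/17.
Then y = 86/17 and the distance is √(1/17) ≈ 0.2425.

-13/17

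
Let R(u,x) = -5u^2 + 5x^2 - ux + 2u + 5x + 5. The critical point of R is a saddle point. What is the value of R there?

∂R/∂u = -10u - x + 2 = 0 and ∂R/∂x = -u + 10x + 5 = 0, so (u, x) = (25/101, -48/101).
The Hessian has R_{uu} = -10, R_{xx} = 10, R_{ux} = -1, giving D = -101 < 0, so the point is a saddle point.
R(25/101, -48/101) = 410/101.

410/101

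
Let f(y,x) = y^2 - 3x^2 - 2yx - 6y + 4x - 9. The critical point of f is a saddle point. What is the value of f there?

∂f/∂y = 2y - 2x - 6 = 0 and ∂f/∂x = -2y - 6x + 4 = 0, so (y, x) = (11/4, -1/4).
The Hessian has f_{yy} = 2, f_{xx} = -6, f_{yx} = -2, giving D = -16 < 0, so the point is a saddle point.
f(11/4, -1/4) = -71/4.

-71/4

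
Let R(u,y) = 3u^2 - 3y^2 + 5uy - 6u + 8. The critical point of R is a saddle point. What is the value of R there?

∂R/∂u = 6u + 5y - 6 = 0 and ∂R/∂y = 5u - 6y = 0, so (u, y) = (36/61, 30/61).
The Hessian has R_{uu} = 6, R_{yy} = -6, R_{uy} = 5, giving D = -61 < 0, so the point is a saddle point.
R(36/61, 30/61) = 380/61.

380/61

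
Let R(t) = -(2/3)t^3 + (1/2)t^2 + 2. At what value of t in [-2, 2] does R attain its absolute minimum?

2

R'(t) = -2t^2 + t, which vanishes at t = 0 and t = 1/2.
Evaluating at the critical points and endpoints: R(-2) = 28/3; R(0) = 2; R(1/2) = 49/24; R(2) = -4/3.
The minimum over the interval is -4/3, attained at t = 2.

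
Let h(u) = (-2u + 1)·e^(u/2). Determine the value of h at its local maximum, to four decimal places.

By the product rule, h'(u) = (-u - 3/2)·e^(u/2). Since e^(u/2) > 0, the only critical point is u = -3/2.
h''(-3/2) has the same sign as -1 < 0, so this is a local maximum.
h(-3/2) = (4)·e^(-3/4) ≈ 1.8895.

1.8895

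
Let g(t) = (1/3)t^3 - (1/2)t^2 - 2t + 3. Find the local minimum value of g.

g'(t) = t^2 - t - 2 = 0 at t = -1, 2.
Since g''(t) = 2t - 1, we get g''(-1) = -3 < 0 ⇒ local maximum; g''(2) = 3 > 0 ⇒ local minimum.
Thus g has its local minimum at t = 2, with value -1/3.

-1/3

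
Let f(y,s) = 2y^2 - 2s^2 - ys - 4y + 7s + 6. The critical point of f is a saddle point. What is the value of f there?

140/17

∂f/∂y = 4y - s - 4 = 0 and ∂f/∂s = -y - 4s + 7 = 0, so (y, s) = (23/17, 24/17).
The Hessian has f_{yy} = 4, f_{ss} = -4, f_{ys} = -1, giving D = -17 < 0, so the point is a saddle point.
f(23/17, 24/17) = 140/17.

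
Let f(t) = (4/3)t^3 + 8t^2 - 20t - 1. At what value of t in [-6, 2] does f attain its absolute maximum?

-5

The derivative is 4t^2 + 16t - 20, which vanishes at t = -5 and t = 1.
Evaluating at the critical points and endpoints: f(-6) = 119,  f(-5) = 397/3,  f(1) = -35/3,  f(2) = 5/3.
The maximum over the interval is 397/3, attained at t = -5.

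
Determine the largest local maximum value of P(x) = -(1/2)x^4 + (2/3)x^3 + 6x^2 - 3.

Critical points: P'(x) = -2x^3 + 2x^2 + 12x vanishes at x = -2, 0, 3.
Since P''(x) = -6x^2 + 4x + 12, we get P''(-2) = -20 < 0 ⇒ local maximum; P''(0) = 12 > 0 ⇒ local minimum; P''(3) = -30 < 0 ⇒ local maximum.
The largest local maximum is P(3) = 57/2.

57/2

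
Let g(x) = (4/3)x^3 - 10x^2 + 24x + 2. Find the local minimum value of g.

g'(x) = 4x^2 - 20x + 24 = 0 at x = 2, 3.
g''(x) = 8x - 20. g''(2) = -4 < 0 ⇒ local maximum; g''(3) = 4 > 0 ⇒ local minimum.
The local minimum is g(3) = 20.

20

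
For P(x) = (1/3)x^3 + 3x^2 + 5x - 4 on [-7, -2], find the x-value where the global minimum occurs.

-7

P'(x) = x^2 + 6x + 5, whose only zero in [-7, -2] is x = -5.
Candidates: P(-7) = -19/3,  P(-5) = 13/3,  P(-2) = -14/3.
Hence the absolute minimum is -19/3 at x = -7.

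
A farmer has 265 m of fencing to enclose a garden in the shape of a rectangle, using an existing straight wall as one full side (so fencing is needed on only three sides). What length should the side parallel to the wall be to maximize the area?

265/2

Let the sides perpendicular to the wall have length x and the parallel side y, so 2x + y = 265 and the area is A = xy = x(265 − 2x).
A'(x) = 265 − 4x = 0 gives x = 265/4, and A''(x) = −4 < 0 confirms a maximum.
Then y = 265 − 2·265/4 = 265/2 and A = 70225/8.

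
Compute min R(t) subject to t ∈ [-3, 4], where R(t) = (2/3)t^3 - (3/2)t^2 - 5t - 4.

R'(t) = 2t^2 - 3t - 5, which vanishes at t = -1 and t = 5/2.
Candidates: R(-3) = -41/2; R(-1) = -7/6; R(5/2) = -371/24; R(4) = -16/3.
So the minimum is R(-3) = -41/2.

-41/2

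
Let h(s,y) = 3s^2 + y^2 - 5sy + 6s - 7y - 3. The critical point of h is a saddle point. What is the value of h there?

∂h/∂s = 6s - 5y + 6 = 0 and ∂h/∂y = -5s + 2y - 7 = 0, so (s, y) = (-23/13, -12/13).
The Hessian has h_{ss} = 6, h_{yy} = 2, h_{sy} = -5, giving D = -13 < 0, so the point is a saddle point.
h(-23/13, -12/13) = -66/13.

-66/13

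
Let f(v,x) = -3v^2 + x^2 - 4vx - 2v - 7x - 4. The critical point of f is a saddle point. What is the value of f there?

-199/28

∂f/∂v = -6v - 4x - 2 = 0 and ∂f/∂x = -4v + 2x - 7 = 0, so (v, x) = (-8/7, 17/14).
The Hessian has f_{vv} = -6, f_{xx} = 2, f_{vx} = -4, giving D = -28 < 0, so the point is a saddle point.
f(-8/7, 17/14) = -199/28.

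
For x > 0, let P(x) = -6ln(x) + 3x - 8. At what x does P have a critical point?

2

P'(x) = -6/x + 3 = 0 gives x = 2.
P''(x) = 6/x², which is positive for x > 0, so this is a local minimum.
P(2) = -6·ln(2) + 6 - 8 ≈ -6.1589.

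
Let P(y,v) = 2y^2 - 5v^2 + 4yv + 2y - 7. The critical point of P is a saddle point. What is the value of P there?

-103/14

∂P/∂y = 4y + 4v + 2 = 0 and ∂P/∂v = 4y - 10v = 0, so (y, v) = (-5/14, -1/7).
The Hessian has P_{yy} = 4, P_{vv} = -10, P_{yv} = 4, giving D = -56 < 0, so the point is a saddle point.
P(-5/14, -1/7) = -103/14.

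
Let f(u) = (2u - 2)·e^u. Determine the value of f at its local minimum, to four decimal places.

-2.0000

f'(u) = 2·e^u + (2u - 2)·1·e^u = (2u)·e^u. Since e^u > 0, the only critical point is u = 0.
f''(0) has the same sign as 2 > 0, so this is a local minimum.
f(0) = (-2)·e^(0) ≈ -2.0000.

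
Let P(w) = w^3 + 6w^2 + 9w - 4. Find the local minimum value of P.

-8

P'(w) = 3w^2 + 12w + 9 = 0 at w = -3, -1.
P''(w) = 6w + 12. P''(-3) = -6 < 0 ⇒ local maximum; P''(-1) = 6 > 0 ⇒ local minimum.
Thus P has its local minimum at w = -1, with value -8.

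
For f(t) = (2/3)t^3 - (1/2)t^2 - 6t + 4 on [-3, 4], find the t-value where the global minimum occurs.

2

f'(t) = 2t^2 - t - 6, which vanishes at t = -3/2 and t = 2.
Candidates: f(-3) = -1/2,  f(-3/2) = 77/8,  f(2) = -14/3,  f(4) = 44/3.
So the minimum is f(2) = -14/3.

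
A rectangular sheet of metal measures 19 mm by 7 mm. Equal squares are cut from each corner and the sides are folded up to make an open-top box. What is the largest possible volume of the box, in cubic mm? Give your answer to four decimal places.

96.1185

With cut size x, the volume is V(x) = x(19 − 2x)(7 − 2x) for 0 < x < 3.5.
V'(x) = 12x^2 − 104x + 133. Setting V'(x) = 0 gives x ≈ 1.5594 (the root in (0, 3.5)).
V''(x) = 24x − 104 is negative there, so this is the maximum; V ≈ 96.1185.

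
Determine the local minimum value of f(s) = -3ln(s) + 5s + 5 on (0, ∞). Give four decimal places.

f'(s) = -3/s + 5 = 0 gives s = 3/5.
f''(s) = 3/s², which is positive for s > 0, so this is a local minimum.
f(3/5) = -3·ln(3/5) + 3 + 5 ≈ 9.5325.

9.5325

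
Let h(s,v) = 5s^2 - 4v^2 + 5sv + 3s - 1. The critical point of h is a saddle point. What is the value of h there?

-47/35

∂h/∂s = 10s + 5v + 3 = 0 and ∂h/∂v = 5s - 8v = 0, so (s, v) = (-8/35, -1/7).
The Hessian has h_{ss} = 10, h_{vv} = -8, h_{sv} = 5, giving D = -105 < 0, so the point is a saddle point.
h(-8/35, -1/7) = -47/35.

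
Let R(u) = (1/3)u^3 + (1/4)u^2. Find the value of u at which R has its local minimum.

R'(u) = u^2 + (1/2)u = 0 at u = -1/2, 0.
R''(u) = 2u + 1/2. R''(-1/2) = -1/2 < 0 ⇒ local maximum; R''(0) = 1/2 > 0 ⇒ local minimum.
So the local minimum value is R(0) = 0.

0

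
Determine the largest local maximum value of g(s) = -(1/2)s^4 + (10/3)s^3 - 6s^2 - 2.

-2

Critical points: g'(s) = -2s^3 + 10s^2 - 12s vanishes at s = 0, 2, 3.
g''(s) = -6s^2 + 20s - 12. g''(0) = -12 < 0 ⇒ local maximum; g''(2) = 4 > 0 ⇒ local minimum; g''(3) = -6 < 0 ⇒ local maximum.
The largest local maximum is g(0) = -2.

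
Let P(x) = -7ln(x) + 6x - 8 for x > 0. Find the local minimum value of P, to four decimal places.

P'(x) = -7/x + 6 = 0 gives x = 7/6.
P''(x) = 7/x², which is positive for x > 0, so this is a local minimum.
P(7/6) = -7·ln(7/6) + 7 - 8 ≈ -2.0791.

-2.0791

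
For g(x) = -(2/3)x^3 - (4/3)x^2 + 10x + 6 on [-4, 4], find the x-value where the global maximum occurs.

5/3

The derivative is -2x^2 - (8/3)x + 10, which vanishes at x = -3 and x = 5/3.
Candidates: g(-4) = -38/3; g(-3) = -18; g(5/3) = 1286/81; g(4) = -18.
Hence the absolute maximum is 1286/81 at x = 5/3.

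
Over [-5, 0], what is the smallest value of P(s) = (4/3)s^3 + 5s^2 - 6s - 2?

-41/3

The derivative is 4s^2 + 10s - 6, whose only zero in [-5, 0] is s = -3.
Evaluating at the critical points and endpoints: P(-5) = -41/3, P(-3) = 25, P(0) = -2.
Hence the absolute minimum is -41/3 at s = -5.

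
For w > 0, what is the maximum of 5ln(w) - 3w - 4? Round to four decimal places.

-6.4459

g'(w) = 5/w − 3 = 0 gives w = 5/3.
g''(w) = -5/w², which is negative for w > 0, so this is a local maximum.
g(5/3) = 5·ln(5/3) - 5 - 4 ≈ -6.4459.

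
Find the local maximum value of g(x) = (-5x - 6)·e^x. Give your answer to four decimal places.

0.5540

g'(x) = (-5)·e^x + (-5x - 6)·1·e^x = (-5x - 11)·e^x. Since e^x > 0, the only critical point is x = -11/5.
g''(-11/5) has the same sign as -5 < 0, so this is a local maximum.
g(-11/5) = (5)·e^(-11/5) ≈ 0.5540.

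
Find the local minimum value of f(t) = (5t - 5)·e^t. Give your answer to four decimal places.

Differentiating with the product rule gives f'(t) = (5t)·e^t. Since e^t > 0, the only critical point is t = 0.
f''(0) has the same sign as 5 > 0, so this is a local minimum.
f(0) = (-5)·e^(0) ≈ -5.0000.

-5.0000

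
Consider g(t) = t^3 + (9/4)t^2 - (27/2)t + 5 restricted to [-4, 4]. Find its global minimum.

-109/16

g'(t) = 3t^2 + (9/2)t - 27/2, which vanishes at t = -3 and t = 3/2.
Evaluating at the critical points and endpoints: g(-4) = 31,  g(-3) = 155/4,  g(3/2) = -109/16,  g(4) = 51.
Hence the absolute minimum is -109/16 at t = 3/2.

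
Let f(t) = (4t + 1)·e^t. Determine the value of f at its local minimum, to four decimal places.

-1.1460

By the product rule, f'(t) = (4t + 5)·e^t. Since e^t > 0, the only critical point is t = -5/4.
f''(-5/4) has the same sign as 4 > 0, so this is a local minimum.
f(-5/4) = (-4)·e^(-5/4) ≈ -1.1460.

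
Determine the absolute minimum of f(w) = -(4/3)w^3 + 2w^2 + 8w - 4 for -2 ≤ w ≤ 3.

Differentiating, f'(w) = -4w^2 + 4w + 8; which vanishes at w = -1 and w = 2.
Evaluating at the critical points and endpoints: f(-2) = -4/3; f(-1) = -26/3; f(2) = 28/3; f(3) = 2.
The minimum over the interval is -26/3, attained at w = -1.

-26/3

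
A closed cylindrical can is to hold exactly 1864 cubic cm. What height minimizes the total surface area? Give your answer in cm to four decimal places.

13.3389

With radius r and height h, πr²h = 1864 so h = 1864/(πr²), and S(r) = 2πr² + 2πrh = 2πr² + 2·1864/r.
S'(r) = 4πr − 2·1864/r² = 0 ⇒ r³ = 1864/(2π), so r ≈ 6.6694 and h = 2r ≈ 13.3389.
S''(r) = 4π + 4·1864/r³ > 0, so this is the minimum; S ≈ 838.4525.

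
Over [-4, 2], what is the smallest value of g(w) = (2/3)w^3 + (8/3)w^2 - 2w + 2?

g'(w) = 2w^2 + (16/3)w - 2, which vanishes at w = -3 and w = 1/3.
Candidates: g(-4) = 10,  g(-3) = 14,  g(1/3) = 134/81,  g(2) = 14.
The minimum over the interval is 134/81, attained at w = 1/3.

134/81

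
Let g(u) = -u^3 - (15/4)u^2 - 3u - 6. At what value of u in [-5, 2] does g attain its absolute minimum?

2

Differentiating, g'(u) = -3u^2 - (15/2)u - 3; which vanishes at u = -2 and u = -1/2.
Evaluating at the critical points and endpoints: g(-5) = 161/4; g(-2) = -7; g(-1/2) = -85/16; g(2) = -35.
So the minimum is g(2) = -35.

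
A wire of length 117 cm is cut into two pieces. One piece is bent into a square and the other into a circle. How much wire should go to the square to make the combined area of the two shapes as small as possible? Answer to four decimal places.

Let x be the length used for the square. Square side x/4; circle radius (117−x)/(2π).
A(x) = (x/4)² + π·((117−x)/(2π))² = x²/16 + (117−x)²/(4π) for 0 ≤ x ≤ 117. A'(x) = x/8 − (117−x)/(2π) = 0 gives x = 4·117/(π+4) ≈ 65.5316.
A'' = 1/8 + 1/(2π) > 0, so this gives the minimum combined area; x ≈ 65.5316 cm to the square.

65.5316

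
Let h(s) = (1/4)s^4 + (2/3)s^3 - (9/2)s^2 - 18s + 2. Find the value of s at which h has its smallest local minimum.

3

Critical points: h'(s) = s^3 + 2s^2 - 9s - 18 vanishes at s = -3, -2, 3.
Since h''(s) = 3s^2 + 4s - 9, we get h''(-3) = 6 > 0 ⇒ local minimum; h''(-2) = -5 < 0 ⇒ local maximum; h''(3) = 30 > 0 ⇒ local minimum.
The smallest local minimum is h(3) = -217/4.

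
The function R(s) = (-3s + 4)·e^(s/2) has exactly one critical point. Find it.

-2/3

By the product rule, R'(s) = (-(3/2)s - 1)·e^(s/2). Since e^(s/2) > 0, the only critical point is s = -2/3.
R''(-2/3) has the same sign as -3/2 < 0, so this is a local maximum.
R(-2/3) = (6)·e^(-1/3) ≈ 4.2992.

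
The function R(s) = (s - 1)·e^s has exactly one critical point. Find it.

R'(s) = 1·e^s + (s - 1)·1·e^s = (s)·e^s. Since e^s > 0, the only critical point is s = 0.
R''(0) has the same sign as 1 > 0, so this is a local minimum.
R(0) = (-1)·e^(0) ≈ -1.0000.

0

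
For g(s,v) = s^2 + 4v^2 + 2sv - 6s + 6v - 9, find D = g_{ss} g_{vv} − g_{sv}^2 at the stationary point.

12

∂g/∂s = 2s + 2v - 6 = 0 and ∂g/∂v = 2s + 8v + 6 = 0, so (s, v) = (5, -2).
The Hessian has g_{ss} = 2, g_{vv} = 8, g_{sv} = 2, giving D = 12 > 0 with g_{ss} > 0, so the point is a local minimum.
D = (2)·(8) − (2)^2 = 12.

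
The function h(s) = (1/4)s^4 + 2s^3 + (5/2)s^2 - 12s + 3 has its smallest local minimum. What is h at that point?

Critical points: h'(s) = s^3 + 6s^2 + 5s - 12 vanishes at s = -4, -3, 1.
Second-derivative test with h''(s) = 3s^2 + 12s + 5: h''(-4) = 5 > 0 ⇒ local minimum; h''(-3) = -4 < 0 ⇒ local maximum; h''(1) = 20 > 0 ⇒ local minimum.
Thus h has its smallest local minimum at s = 1, with value -17/4.

-17/4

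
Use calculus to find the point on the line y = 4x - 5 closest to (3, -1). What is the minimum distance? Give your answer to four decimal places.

1.9403

Minimize D(x)^2 = (x - 3)^2 + (4x - 4)^2.
d/dx[D^2] = 2(x - 3) + 2·4·(4x - 4) = 0 ⇒ x = 19/17.
Then y = -9/17 and the distance is √(64/17) ≈ 1.9403.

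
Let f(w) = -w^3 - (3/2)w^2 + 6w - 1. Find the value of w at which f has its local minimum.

-2

Critical points: f'(w) = -3w^2 - 3w + 6 vanishes at w = -2, 1.
Second-derivative test with f''(w) = -6w - 3: f''(-2) = 9 > 0 ⇒ local minimum; f''(1) = -9 < 0 ⇒ local maximum.
The local minimum is f(-2) = -11.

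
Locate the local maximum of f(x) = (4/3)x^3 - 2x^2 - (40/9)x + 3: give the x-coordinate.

Critical points: f'(x) = 4x^2 - 4x - 40/9 vanishes at x = -2/3, 5/3.
Second-derivative test with f''(x) = 8x - 4: f''(-2/3) = -28/3 < 0 ⇒ local maximum; f''(5/3) = 28/3 > 0 ⇒ local minimum.
Thus f has its local maximum at x = -2/3, with value 379/81.

-2/3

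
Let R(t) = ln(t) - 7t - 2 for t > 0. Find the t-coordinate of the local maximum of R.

R'(t) = 1/t − 7 = 0 gives t = 1/7.
R''(t) = -1/t², which is negative for t > 0, so this is a local maximum.
R(1/7) = 1·ln(1/7) - 1 - 2 ≈ -4.9459.

1/7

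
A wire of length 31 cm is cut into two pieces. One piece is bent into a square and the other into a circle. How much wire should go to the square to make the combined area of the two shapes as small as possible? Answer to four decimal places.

17.3631

Let x be the length used for the square. Square side x/4; circle radius (31−x)/(2π).
A(x) = (x/4)² + π·((31−x)/(2π))² = x²/16 + (31−x)²/(4π) for 0 ≤ x ≤ 31. A'(x) = x/8 − (31−x)/(2π) = 0 gives x = 4·31/(π+4) ≈ 17.3631.
A'' = 1/8 + 1/(2π) > 0, so this gives the minimum combined area; x ≈ 17.3631 cm to the square.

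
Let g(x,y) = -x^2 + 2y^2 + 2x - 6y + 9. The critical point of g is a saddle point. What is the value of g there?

∂g/∂x = -2x + 2 = 0 and ∂g/∂y = 4y - 6 = 0, so (x, y) = (1, 3/2).
The Hessian has g_{xx} = -2, g_{yy} = 4, g_{xy} = 0, giving D = -8 < 0, so the point is a saddle point.
g(1, 3/2) = 11/2.

11/2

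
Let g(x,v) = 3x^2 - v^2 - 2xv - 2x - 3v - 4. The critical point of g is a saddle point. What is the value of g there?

-29/16

∂g/∂x = 6x - 2v - 2 = 0 and ∂g/∂v = -2x - 2v - 3 = 0, so (x, v) = (-1/8, -11/8).
The Hessian has g_{xx} = 6, g_{vv} = -2, g_{xv} = -2, giving D = -16 < 0, so the point is a saddle point.
g(-1/8, -11/8) = -29/16.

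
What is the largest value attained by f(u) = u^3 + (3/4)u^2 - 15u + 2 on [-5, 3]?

457/16

Differentiating, f'(u) = 3u^2 + (3/2)u - 15; which vanishes at u = -5/2 and u = 2.
Compare values at every candidate in [-5, 3]: f(-5) = -117/4, f(-5/2) = 457/16, f(2) = -17, f(3) = -37/4.
So the maximum is f(-5/2) = 457/16.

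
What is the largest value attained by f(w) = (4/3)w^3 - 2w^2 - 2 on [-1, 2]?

Differentiating, f'(w) = 4w^2 - 4w; which vanishes at w = 0 and w = 1.
Candidates: f(-1) = -16/3, f(0) = -2, f(1) = -8/3, f(2) = 2/3.
Hence the absolute maximum is 2/3 at w = 2.

2/3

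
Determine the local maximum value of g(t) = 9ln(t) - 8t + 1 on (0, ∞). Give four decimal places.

g'(t) = 9/t − 8 = 0 gives t = 9/8.
g''(t) = -9/t², which is negative for t > 0, so this is a local maximum.
g(9/8) = 9·ln(9/8) - 9 + 1 ≈ -6.9400.

-6.9400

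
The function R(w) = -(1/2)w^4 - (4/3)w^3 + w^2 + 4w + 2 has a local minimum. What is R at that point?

R'(w) = -2w^3 - 4w^2 + 2w + 4. Setting R'(w) = 0 gives w ∈ {-2, -1, 1}.
R''(w) = -6w^2 - 8w + 2. R''(-2) = -6 < 0 ⇒ local maximum; R''(-1) = 4 > 0 ⇒ local minimum; R''(1) = -12 < 0 ⇒ local maximum.
The local minimum is R(-1) = -1/6.

-1/6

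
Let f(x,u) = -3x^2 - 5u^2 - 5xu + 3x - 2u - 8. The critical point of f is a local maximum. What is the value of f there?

-193/35

∂f/∂x = -6x - 5u + 3 = 0 and ∂f/∂u = -5x - 10u - 2 = 0, so (x, u) = (8/7, -27/35).
The Hessian has f_{xx} = -6, f_{uu} = -10, f_{xu} = -5, giving D = 35 > 0 with f_{xx} < 0, so the point is a local maximum.
f(8/7, -27/35) = -193/35.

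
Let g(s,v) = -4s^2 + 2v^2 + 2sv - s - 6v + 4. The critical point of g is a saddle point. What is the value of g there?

-5/18

∂g/∂s = -8s + 2v - 1 = 0 and ∂g/∂v = 2s + 4v - 6 = 0, so (s, v) = (2/9, 25/18).
The Hessian has g_{ss} = -8, g_{vv} = 4, g_{sv} = 2, giving D = -36 < 0, so the point is a saddle point.
g(2/9, 25/18) = -5/18.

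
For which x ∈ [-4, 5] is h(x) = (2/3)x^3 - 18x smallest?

The derivative is 2x^2 - 18, which vanishes at x = -3 and x = 3.
Evaluating at the critical points and endpoints: h(-4) = 88/3,  h(-3) = 36,  h(3) = -36,  h(5) = -20/3.
The minimum over the interval is -36, attained at x = 3.

3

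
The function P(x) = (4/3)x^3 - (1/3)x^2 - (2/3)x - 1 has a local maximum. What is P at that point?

P'(x) = 4x^2 - (2/3)x - 2/3 = 0 at x = -1/3, 1/2.
Since P''(x) = 8x - 2/3, we get P''(-1/3) = -10/3 < 0 ⇒ local maximum; P''(1/2) = 10/3 > 0 ⇒ local minimum.
The local maximum is P(-1/3) = -70/81.

-70/81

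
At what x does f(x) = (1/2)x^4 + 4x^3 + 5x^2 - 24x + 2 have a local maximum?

f'(x) = 2x^3 + 12x^2 + 10x - 24 = 0 at x = -4, -3, 1.
Since f''(x) = 6x^2 + 24x + 10, we get f''(-4) = 10 > 0 ⇒ local minimum; f''(-3) = -8 < 0 ⇒ local maximum; f''(1) = 40 > 0 ⇒ local minimum.
Thus f has its local maximum at x = -3, with value 103/2.

-3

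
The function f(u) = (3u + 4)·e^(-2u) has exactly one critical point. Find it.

f'(u) = 3·e^(-2u) + (3u + 4)·(-2)·e^(-2u) = (-6u - 5)·e^(-2u). Since e^(-2u) > 0, the only critical point is u = -5/6.
f''(-5/6) has the same sign as -6 < 0, so this is a local maximum.
f(-5/6) = (3/2)·e^(5/3) ≈ 7.9417.

-5/6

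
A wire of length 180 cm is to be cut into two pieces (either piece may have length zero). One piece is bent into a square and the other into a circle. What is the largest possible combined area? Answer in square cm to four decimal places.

2578.3101

Let x be the length used for the square. Square side x/4; circle radius (180−x)/(2π).
A(x) = (x/4)² + π·((180−x)/(2π))² = x²/16 + (180−x)²/(4π) for 0 ≤ x ≤ 180. A'(x) = x/8 − (180−x)/(2π) = 0 gives x = 4·180/(π+4) ≈ 100.8178.
A'' > 0, so the interior critical point is a minimum; the maximum is at an endpoint. A(0) = 2578.3101 and A(180) = 2025.0000, so the largest area is 2578.3101.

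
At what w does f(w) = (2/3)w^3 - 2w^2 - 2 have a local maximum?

0

f'(w) = 2w^2 - 4w = 0 at w = 0, 2.
f''(w) = 4w - 4. f''(0) = -4 < 0 ⇒ local maximum; f''(2) = 4 > 0 ⇒ local minimum.
Thus f has its local maximum at w = 0, with value -2.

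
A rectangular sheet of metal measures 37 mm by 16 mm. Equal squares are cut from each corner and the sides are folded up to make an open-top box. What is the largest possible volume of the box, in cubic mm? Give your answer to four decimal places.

With cut size x, the volume is V(x) = x(37 − 2x)(16 − 2x) for 0 < x < 8.
V'(x) = 12x^2 − 212x + 592. Setting V'(x) = 0 gives x ≈ 3.4766 (the root in (0, 8)).
V''(x) = 24x − 212 is negative there, so this is the maximum; V ≈ 945.0351.

945.0351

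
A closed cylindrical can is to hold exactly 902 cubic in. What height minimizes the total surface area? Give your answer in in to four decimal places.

With radius r and height h, πr²h = 902 so h = 902/(πr²), and S(r) = 2πr² + 2πrh = 2πr² + 2·902/r.
S'(r) = 4πr − 2·902/r² = 0 ⇒ r³ = 902/(2π), so r ≈ 5.2361 and h = 2r ≈ 10.4722.
S''(r) = 4π + 4·902/r³ > 0, so this is the minimum; S ≈ 516.7957.

10.4722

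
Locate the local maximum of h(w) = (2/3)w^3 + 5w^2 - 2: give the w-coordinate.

-5

h'(w) = 2w^2 + 10w = 0 at w = -5, 0.
Second-derivative test with h''(w) = 4w + 10: h''(-5) = -10 < 0 ⇒ local maximum; h''(0) = 10 > 0 ⇒ local minimum.
Thus h has its local maximum at w = -5, with value 119/3.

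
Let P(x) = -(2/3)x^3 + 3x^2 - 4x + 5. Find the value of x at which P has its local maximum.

P'(x) = -2x^2 + 6x - 4. Setting P'(x) = 0 gives x ∈ {1, 2}.
Second-derivative test with P''(x) = -4x + 6: P''(1) = 2 > 0 ⇒ local minimum; P''(2) = -2 < 0 ⇒ local maximum.
Thus P has its local maximum at x = 2, with value 11/3.

2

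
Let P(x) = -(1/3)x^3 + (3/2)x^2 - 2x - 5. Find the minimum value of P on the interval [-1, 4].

Differentiating, P'(x) = -x^2 + 3x - 2; which vanishes at x = 1 and x = 2.
Compare values at every candidate in [-1, 4]: P(-1) = -7/6, P(1) = -35/6, P(2) = -17/3, P(4) = -31/3.
The minimum over the interval is -31/3, attained at x = 4.

-31/3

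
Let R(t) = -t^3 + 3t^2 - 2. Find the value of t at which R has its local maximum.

2

R'(t) = -3t^2 + 6t = 0 at t = 0, 2.
Second-derivative test with R''(t) = -6t + 6: R''(0) = 6 > 0 ⇒ local minimum; R''(2) = -6 < 0 ⇒ local maximum.
So the local maximum value is R(2) = 2.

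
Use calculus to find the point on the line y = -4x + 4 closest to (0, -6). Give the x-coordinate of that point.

40/17

Minimize D(x)^2 = (x + 0)^2 + (-4x + 10)^2.
d/dx[D^2] = 2(x + 0) + 2·(-4)·(-4x + 10) = 0 ⇒ x = 40/17.
Then y = -92/17 and the distance is √(100/17) ≈ 2.4254.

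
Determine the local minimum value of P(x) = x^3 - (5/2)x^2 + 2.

-17/54

P'(x) = 3x^2 - 5x. Setting P'(x) = 0 gives x ∈ {0, 5/3}.
P''(x) = 6x - 5. P''(0) = -5 < 0 ⇒ local maximum; P''(5/3) = 5 > 0 ⇒ local minimum.
So the local minimum value is P(5/3) = -17/54.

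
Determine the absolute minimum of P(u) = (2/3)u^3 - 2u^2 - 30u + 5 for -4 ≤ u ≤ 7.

-335/3

Differentiating, P'(u) = 2u^2 - 4u - 30; which vanishes at u = -3 and u = 5.
Evaluating at the critical points and endpoints: P(-4) = 151/3,  P(-3) = 59,  P(5) = -335/3,  P(7) = -223/3.
The minimum over the interval is -335/3, attained at u = 5.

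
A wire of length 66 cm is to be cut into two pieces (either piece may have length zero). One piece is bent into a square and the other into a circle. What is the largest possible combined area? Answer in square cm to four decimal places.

Let x be the length used for the square. Square side x/4; circle radius (66−x)/(2π).
A(x) = (x/4)² + π·((66−x)/(2π))² = x²/16 + (66−x)²/(4π) for 0 ≤ x ≤ 66. A'(x) = x/8 − (66−x)/(2π) = 0 gives x = 4·66/(π+4) ≈ 36.9665.
A'' > 0, so the interior critical point is a minimum; the maximum is at an endpoint. A(0) = 346.6395 and A(66) = 272.2500, so the largest area is 346.6395.

346.6395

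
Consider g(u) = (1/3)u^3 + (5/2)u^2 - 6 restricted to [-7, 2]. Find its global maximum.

g'(u) = u^2 + 5u, which vanishes at u = -5 and u = 0.
Evaluating at the critical points and endpoints: g(-7) = 13/6,  g(-5) = 89/6,  g(0) = -6,  g(2) = 20/3.
Hence the absolute maximum is 89/6 at u = -5.

89/6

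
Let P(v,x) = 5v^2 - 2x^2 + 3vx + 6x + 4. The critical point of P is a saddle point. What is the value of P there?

376/49

∂P/∂v = 10v + 3x = 0 and ∂P/∂x = 3v - 4x + 6 = 0, so (v, x) = (-18/49, 60/49).
The Hessian has P_{vv} = 10, P_{xx} = -4, P_{vx} = 3, giving D = -49 < 0, so the point is a saddle point.
P(-18/49, 60/49) = 376/49.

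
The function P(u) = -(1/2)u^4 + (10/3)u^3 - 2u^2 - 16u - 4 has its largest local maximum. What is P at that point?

P'(u) = -2u^3 + 10u^2 - 4u - 16 = 0 at u = -1, 2, 4.
Second-derivative test with P''(u) = -6u^2 + 20u - 4: P''(-1) = -30 < 0 ⇒ local maximum; P''(2) = 12 > 0 ⇒ local minimum; P''(4) = -20 < 0 ⇒ local maximum.
So the largest local maximum value is P(-1) = 37/6.

37/6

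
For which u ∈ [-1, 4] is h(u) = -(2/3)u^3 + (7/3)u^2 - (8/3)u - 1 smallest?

h'(u) = -2u^2 + (14/3)u - 8/3, which vanishes at u = 1 and u = 4/3.
Candidates: h(-1) = 14/3, h(1) = -2, h(4/3) = -161/81, h(4) = -17.
So the minimum is h(4) = -17.

4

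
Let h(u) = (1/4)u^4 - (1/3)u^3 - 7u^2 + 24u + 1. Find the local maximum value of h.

h'(u) = u^3 - u^2 - 14u + 24 = 0 at u = -4, 2, 3.
h''(u) = 3u^2 - 2u - 14. h''(-4) = 42 > 0 ⇒ local minimum; h''(2) = -6 < 0 ⇒ local maximum; h''(3) = 7 > 0 ⇒ local minimum.
Thus h has its local maximum at u = 2, with value 67/3.

67/3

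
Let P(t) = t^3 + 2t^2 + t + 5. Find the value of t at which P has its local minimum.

P'(t) = 3t^2 + 4t + 1 = 0 at t = -1, -1/3.
Since P''(t) = 6t + 4, we get P''(-1) = -2 < 0 ⇒ local maximum; P''(-1/3) = 2 > 0 ⇒ local minimum.
So the local minimum value is P(-1/3) = 131/27.

-1/3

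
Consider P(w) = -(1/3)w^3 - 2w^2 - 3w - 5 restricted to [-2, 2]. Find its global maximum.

-11/3

Differentiating, P'(w) = -w^2 - 4w - 3; whose only zero in [-2, 2] is w = -1.
Compare values at every candidate in [-2, 2]: P(-2) = -13/3; P(-1) = -11/3; P(2) = -65/3.
So the maximum is P(-1) = -11/3.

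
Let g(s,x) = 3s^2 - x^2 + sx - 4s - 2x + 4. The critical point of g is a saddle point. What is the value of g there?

∂g/∂s = 6s + x - 4 = 0 and ∂g/∂x = s - 2x - 2 = 0, so (s, x) = (10/13, -8/13).
The Hessian has g_{ss} = 6, g_{xx} = -2, g_{sx} = 1, giving D = -13 < 0, so the point is a saddle point.
g(10/13, -8/13) = 40/13.

40/13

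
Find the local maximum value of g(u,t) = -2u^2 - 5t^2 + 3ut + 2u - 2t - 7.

∂g/∂u = -4u + 3t + 2 = 0 and ∂g/∂t = 3u - 10t - 2 = 0, so (u, t) = (14/31, -2/31).
The Hessian has g_{uu} = -4, g_{tt} = -10, g_{ut} = 3, giving D = 31 > 0 with g_{uu} < 0, so the point is a local maximum.
g(14/31, -2/31) = -201/31.

-201/31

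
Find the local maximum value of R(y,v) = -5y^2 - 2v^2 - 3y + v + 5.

223/40

∂R/∂y = -10y - 3 = 0 and ∂R/∂v = -4v + 1 = 0, so (y, v) = (-3/10, 1/4).
The Hessian has R_{yy} = -10, R_{vv} = -4, R_{yv} = 0, giving D = 40 > 0 with R_{yy} < 0, so the point is a local maximum.
R(-3/10, 1/4) = 223/40.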